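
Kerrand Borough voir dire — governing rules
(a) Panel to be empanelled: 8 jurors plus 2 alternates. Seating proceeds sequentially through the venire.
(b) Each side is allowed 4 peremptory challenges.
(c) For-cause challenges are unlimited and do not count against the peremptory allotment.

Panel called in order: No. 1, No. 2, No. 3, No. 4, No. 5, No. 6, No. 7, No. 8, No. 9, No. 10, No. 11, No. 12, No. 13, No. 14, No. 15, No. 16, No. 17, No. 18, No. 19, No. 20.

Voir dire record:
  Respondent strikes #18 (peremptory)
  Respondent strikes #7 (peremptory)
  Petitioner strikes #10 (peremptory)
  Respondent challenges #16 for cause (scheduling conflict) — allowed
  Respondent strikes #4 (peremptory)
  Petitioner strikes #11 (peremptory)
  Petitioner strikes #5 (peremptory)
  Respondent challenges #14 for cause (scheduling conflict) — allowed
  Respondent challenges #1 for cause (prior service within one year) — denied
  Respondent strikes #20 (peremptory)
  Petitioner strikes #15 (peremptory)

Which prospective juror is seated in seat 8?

Removed: #4, #5, #7, #10, #11, #14, #15, #16, #18, #20. (#1 stays — for-cause denied.)
Filling seats in venire order through position 8: #1, #2, #3, #6, #8, #9, #12, #13.
So seat 8 is #13.

13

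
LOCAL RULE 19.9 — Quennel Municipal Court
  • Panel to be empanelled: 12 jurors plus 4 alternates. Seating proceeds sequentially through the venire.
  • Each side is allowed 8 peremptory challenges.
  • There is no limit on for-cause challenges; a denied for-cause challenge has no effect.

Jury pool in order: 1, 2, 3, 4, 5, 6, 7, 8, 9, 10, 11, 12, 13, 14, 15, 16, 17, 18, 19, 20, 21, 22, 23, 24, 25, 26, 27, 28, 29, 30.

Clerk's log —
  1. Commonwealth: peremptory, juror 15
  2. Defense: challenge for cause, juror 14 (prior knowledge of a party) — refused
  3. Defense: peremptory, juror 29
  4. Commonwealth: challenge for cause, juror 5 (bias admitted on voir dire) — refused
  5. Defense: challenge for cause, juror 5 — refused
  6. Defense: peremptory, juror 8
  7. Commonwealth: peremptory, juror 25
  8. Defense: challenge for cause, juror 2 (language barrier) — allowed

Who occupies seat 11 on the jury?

13

Removed: #2, #8, #15, #25, #29. (#5, #14 stay — for-cause denied.)
Seating in order: seats 1–12 → #1, #3, #4, #5, #6, #7, #9, #10, #11, #12, #13, #14; alternates → #16, #17, #18, #19.
So seat 11 is #13.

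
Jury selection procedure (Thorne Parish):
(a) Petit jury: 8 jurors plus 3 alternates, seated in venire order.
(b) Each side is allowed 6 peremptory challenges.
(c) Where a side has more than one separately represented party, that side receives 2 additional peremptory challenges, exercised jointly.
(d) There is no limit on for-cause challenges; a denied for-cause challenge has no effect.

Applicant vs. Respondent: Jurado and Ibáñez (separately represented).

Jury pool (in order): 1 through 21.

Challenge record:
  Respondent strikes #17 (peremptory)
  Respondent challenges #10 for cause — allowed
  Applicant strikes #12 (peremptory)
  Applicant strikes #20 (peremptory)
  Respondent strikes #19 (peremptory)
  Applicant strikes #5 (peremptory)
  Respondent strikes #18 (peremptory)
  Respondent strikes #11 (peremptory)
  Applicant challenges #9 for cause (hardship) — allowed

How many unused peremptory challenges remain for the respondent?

4

Respondent allotment: 6 base + 2 multi-party = 8.
Respondent peremptories used: #17, #19, #18, #11 — 4 (the for-cause on #10 doesn't count).
Remaining: 8 − 4 = 4.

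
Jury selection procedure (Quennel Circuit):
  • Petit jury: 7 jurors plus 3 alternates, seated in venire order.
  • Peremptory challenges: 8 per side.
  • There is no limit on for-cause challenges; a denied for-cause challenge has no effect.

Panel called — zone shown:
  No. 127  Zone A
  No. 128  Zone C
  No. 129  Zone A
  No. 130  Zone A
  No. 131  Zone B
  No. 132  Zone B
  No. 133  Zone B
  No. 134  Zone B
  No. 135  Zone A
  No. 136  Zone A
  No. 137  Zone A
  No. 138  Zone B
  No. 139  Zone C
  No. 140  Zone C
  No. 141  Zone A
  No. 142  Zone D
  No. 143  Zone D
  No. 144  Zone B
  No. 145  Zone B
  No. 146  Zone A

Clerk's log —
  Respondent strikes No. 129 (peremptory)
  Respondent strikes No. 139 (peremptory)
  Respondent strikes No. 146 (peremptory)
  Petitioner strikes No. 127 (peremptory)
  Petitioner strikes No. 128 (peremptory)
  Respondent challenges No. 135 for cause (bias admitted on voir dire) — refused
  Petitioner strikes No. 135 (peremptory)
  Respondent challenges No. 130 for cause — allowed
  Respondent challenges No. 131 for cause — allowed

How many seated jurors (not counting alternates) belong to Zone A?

Removed: #127, #128, #129, #130, #131, #135, #139, #146.
Seated jurors 1–7: #132, #133, #134, #136, #137, #138, #140 (alternates #141, #142, #143 not counted).
Of those, in Zone A: #136, #137 → 2.

2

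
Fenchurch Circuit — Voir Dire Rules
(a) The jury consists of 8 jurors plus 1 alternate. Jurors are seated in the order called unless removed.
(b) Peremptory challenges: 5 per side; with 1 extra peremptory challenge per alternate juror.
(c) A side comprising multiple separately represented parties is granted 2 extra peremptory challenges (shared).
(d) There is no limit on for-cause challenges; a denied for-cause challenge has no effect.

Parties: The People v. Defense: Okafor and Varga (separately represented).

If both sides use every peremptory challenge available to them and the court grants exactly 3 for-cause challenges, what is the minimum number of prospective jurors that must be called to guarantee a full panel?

26

Seats to fill: 8 + 1 alternates = 9.
Peremptories — The People: 5 + 1×1 = 6; Defense: 5 + 1×1 + 2 = 8; total 14.
For-cause removals: 3.
Minimum venire: 9 + 14 + 3 = 26.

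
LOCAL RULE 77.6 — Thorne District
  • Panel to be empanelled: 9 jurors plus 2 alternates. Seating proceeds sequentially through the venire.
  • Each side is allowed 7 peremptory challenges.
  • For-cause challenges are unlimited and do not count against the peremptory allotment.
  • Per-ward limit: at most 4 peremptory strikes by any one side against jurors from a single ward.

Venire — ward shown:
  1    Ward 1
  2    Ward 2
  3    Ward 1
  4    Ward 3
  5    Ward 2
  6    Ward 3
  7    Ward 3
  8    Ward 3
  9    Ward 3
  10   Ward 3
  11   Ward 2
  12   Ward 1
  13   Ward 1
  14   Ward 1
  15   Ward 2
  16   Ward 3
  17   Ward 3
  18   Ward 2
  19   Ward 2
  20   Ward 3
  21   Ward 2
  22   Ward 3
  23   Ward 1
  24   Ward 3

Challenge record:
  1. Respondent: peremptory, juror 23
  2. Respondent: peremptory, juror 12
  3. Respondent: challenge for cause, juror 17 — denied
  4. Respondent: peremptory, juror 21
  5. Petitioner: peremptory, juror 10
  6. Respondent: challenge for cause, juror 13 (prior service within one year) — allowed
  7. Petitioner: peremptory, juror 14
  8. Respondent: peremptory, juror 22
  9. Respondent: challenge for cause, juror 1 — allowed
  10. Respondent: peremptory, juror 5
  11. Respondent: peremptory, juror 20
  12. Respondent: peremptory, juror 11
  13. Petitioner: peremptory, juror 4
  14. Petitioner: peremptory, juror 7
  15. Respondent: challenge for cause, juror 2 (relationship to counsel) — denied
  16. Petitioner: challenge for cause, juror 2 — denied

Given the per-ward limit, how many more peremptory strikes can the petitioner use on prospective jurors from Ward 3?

Petitioner peremptories so far: #10, #14, #4, #7 — 4 of 7 used, 3 left overall.
Against Ward 3: #10, #4, #7 — 3 used; per-ward cap 4 leaves 1.
Binding limit: min(3, 1) = 1.

1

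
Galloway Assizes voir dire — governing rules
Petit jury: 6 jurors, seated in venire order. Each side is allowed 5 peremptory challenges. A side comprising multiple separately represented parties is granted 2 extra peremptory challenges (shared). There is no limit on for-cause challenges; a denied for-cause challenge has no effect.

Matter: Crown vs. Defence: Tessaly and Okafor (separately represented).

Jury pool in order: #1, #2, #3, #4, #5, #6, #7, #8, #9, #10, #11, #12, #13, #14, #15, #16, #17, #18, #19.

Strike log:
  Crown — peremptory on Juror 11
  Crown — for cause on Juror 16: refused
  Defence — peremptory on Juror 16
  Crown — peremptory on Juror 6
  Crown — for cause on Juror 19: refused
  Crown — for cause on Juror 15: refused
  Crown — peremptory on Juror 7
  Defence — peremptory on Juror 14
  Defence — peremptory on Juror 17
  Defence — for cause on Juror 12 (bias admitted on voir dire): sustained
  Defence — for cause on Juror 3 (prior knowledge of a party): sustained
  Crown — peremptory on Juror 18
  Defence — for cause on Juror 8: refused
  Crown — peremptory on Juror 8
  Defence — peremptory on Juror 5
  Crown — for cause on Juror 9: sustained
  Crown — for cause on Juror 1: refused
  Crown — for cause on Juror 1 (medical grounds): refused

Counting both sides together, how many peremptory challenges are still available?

Crown allotment: 5. Defence allotment: 5 base + 2 multi-party = 7.
Crown peremptories used: #11, #6, #7, #18, #8 — 5 (for-cause on #16, #19, #15, #9, #1, #1 don't count).
Defence peremptories used: #16, #14, #17, #5 — 4 (for-cause on #12, #3, #8 don't count).
Remaining: (5 − 5) + (7 − 4) = 3.

3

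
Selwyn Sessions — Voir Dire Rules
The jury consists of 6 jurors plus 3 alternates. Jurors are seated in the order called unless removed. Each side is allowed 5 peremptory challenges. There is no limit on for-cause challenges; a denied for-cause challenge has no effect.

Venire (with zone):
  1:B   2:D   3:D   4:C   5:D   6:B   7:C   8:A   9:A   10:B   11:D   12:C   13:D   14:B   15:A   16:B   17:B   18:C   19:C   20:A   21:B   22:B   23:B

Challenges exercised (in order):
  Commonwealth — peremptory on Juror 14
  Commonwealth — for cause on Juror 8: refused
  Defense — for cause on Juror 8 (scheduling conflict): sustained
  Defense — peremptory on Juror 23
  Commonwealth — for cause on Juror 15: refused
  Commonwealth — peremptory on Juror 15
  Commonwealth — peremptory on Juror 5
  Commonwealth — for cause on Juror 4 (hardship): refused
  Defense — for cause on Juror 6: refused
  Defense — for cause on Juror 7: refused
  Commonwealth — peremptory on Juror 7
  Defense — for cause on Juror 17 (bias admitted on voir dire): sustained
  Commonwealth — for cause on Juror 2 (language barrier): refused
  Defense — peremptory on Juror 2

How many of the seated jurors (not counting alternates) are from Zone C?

1

Removed: #2, #5, #7, #8, #14, #15, #17, #23.
Seated jurors 1–6: #1, #3, #4, #6, #9, #10 (alternates #11, #12, #13 not counted).
Of those, in Zone C: #4 → 1.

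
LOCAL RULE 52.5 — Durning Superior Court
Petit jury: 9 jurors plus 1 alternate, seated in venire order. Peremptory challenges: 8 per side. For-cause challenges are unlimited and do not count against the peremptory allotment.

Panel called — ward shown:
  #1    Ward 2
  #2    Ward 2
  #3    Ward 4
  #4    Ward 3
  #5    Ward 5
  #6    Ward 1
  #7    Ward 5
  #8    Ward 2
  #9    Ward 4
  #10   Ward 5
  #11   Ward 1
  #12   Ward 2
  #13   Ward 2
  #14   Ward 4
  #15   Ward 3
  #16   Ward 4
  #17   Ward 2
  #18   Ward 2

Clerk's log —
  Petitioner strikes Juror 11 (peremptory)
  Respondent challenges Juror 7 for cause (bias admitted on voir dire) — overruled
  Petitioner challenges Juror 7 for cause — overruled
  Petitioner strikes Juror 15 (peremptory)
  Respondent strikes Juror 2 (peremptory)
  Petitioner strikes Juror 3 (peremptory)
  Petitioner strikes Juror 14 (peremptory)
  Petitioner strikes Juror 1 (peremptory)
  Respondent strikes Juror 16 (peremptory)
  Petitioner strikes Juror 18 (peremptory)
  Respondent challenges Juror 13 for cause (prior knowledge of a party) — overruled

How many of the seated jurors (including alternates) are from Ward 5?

Removed: #1, #2, #3, #11, #14, #15, #16, #18.
Seated (10 incl. alternates): #4, #5, #6, #7, #8, #9, #10, #12, #13, #17.
Of those, in Ward 5: #5, #7, #10 → 3.

3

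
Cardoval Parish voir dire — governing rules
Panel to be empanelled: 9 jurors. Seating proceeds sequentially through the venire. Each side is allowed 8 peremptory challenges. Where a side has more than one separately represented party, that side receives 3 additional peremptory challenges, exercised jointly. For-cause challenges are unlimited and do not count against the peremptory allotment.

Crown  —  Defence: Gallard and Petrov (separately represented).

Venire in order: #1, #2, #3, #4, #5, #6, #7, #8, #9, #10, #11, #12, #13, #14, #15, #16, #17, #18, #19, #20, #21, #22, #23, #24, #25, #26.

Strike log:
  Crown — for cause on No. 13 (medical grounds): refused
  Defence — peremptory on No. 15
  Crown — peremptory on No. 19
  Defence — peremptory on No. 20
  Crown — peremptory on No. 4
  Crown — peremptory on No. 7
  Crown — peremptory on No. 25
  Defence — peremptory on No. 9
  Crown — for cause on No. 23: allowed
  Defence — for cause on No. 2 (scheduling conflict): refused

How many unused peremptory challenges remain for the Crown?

4

Crown allotment: 8.
Crown peremptories used: #19, #4, #7, #25 — 4 (for-cause on #13, #23 don't count).
Remaining: 8 − 4 = 4.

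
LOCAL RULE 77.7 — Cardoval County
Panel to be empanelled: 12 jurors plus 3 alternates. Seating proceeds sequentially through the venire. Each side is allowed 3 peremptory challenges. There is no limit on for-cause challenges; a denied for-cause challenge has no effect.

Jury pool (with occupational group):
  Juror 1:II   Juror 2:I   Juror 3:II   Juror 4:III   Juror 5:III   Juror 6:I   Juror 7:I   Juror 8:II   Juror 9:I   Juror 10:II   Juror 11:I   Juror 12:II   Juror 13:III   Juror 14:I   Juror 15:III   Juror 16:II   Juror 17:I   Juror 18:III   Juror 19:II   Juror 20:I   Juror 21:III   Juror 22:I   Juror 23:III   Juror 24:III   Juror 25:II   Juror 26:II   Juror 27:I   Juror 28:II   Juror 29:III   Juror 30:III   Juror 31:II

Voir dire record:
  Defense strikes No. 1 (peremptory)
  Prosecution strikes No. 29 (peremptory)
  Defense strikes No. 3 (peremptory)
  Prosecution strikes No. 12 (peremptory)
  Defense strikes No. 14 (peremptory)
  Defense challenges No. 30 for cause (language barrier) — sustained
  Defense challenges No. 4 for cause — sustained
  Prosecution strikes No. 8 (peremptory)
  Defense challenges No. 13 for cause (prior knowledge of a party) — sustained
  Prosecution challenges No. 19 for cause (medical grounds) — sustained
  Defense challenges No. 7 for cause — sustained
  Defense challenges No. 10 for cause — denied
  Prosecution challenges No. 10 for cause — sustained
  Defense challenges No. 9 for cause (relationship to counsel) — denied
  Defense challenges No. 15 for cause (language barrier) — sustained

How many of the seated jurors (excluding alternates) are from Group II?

Removed: #1, #3, #4, #7, #8, #10, #12, #13, #14, #15, #19, #29, #30.
Seated jurors 1–12: #2, #5, #6, #9, #11, #16, #17, #18, #20, #21, #22, #23 (alternates #24, #25, #26 not counted).
Of those, in Group II: #16 → 1.

1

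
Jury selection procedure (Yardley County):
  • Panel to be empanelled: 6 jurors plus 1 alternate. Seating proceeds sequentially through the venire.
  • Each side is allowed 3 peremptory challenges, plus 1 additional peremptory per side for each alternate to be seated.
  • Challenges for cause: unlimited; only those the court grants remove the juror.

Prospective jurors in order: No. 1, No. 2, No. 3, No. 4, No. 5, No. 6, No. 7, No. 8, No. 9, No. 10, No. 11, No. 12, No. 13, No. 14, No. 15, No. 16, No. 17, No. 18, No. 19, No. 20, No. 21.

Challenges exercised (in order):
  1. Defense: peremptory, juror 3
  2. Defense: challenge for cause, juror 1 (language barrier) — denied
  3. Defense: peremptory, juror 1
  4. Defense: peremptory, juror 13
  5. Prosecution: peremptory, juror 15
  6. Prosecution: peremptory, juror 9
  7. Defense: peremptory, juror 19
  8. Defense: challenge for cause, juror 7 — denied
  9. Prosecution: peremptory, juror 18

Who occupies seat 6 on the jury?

8

Removed: #1, #3, #9, #13, #15, #18, #19. (#7 stays — for-cause denied.)
Filling seats in venire order through position 6: #2, #4, #5, #6, #7, #8.
So seat 6 is #8.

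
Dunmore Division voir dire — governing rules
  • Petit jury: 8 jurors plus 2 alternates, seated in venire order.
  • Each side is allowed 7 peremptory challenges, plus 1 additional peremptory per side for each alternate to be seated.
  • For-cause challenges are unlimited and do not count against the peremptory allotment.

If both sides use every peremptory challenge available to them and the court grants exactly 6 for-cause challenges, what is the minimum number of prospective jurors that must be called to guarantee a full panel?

Seats to fill: 8 + 2 alternates = 10.
Peremptories: 7 + 1×2 = 9 per side × 2 sides = 18.
For-cause removals: 6.
Minimum venire: 10 + 18 + 6 = 34.

34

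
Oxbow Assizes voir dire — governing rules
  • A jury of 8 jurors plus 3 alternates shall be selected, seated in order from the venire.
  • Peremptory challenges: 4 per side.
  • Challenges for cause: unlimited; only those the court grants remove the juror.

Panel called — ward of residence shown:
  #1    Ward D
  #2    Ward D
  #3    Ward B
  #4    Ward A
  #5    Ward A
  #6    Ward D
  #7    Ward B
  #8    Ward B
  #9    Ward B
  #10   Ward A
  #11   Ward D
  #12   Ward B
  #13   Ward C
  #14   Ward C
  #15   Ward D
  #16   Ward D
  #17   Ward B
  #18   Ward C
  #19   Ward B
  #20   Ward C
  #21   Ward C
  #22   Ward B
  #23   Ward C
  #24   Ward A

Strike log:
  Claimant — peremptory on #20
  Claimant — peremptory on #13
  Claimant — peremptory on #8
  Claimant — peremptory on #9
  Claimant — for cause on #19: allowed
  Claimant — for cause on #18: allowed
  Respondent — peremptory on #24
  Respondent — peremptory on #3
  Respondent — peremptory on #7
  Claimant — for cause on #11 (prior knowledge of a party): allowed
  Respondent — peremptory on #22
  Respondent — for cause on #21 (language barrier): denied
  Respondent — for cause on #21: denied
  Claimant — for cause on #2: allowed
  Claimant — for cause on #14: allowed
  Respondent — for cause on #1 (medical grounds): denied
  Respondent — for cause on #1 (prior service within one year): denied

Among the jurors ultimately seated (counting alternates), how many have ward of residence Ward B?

Removed: #2, #3, #7, #8, #9, #11, #13, #14, #18, #19, #20, #22, #24.
Seated (11 incl. alternates): #1, #4, #5, #6, #10, #12, #15, #16, #17, #21, #23.
Of those, in Ward B: #12, #17 → 2.

2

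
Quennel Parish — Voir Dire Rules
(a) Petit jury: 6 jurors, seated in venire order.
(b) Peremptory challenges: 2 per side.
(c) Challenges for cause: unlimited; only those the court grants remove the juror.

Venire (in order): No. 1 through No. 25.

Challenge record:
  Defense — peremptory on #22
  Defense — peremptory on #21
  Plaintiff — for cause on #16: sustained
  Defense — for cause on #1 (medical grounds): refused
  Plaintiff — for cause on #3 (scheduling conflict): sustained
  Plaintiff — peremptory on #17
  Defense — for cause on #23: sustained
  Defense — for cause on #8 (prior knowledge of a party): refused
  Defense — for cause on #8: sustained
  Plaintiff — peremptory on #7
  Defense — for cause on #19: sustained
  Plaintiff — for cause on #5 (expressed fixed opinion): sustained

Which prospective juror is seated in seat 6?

10

Removed: #3, #5, #7, #8, #16, #17, #19, #21, #22, #23. (#1 stays — for-cause denied.)
Seating in order: seats 1–6 → #1, #2, #4, #6, #9, #10.
So seat 6 is #10.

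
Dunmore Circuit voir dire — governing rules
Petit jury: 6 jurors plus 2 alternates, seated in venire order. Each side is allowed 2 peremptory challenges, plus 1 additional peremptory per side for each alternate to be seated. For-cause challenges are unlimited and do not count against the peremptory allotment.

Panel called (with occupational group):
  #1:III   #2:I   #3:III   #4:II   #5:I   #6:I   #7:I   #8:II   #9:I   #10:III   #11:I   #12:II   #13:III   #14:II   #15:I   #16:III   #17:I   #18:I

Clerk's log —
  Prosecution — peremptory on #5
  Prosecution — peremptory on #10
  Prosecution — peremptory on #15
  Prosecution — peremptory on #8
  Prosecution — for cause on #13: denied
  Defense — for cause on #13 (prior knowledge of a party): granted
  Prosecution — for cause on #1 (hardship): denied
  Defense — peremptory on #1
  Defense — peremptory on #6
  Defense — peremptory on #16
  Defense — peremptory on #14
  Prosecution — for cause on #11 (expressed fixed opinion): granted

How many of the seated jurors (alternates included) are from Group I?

Removed: #1, #5, #6, #8, #10, #11, #13, #14, #15, #16.
Seated (8 incl. alternates): #2, #3, #4, #7, #9, #12, #17, #18.
Of those, in Group I: #2, #7, #9, #17, #18 → 5.

5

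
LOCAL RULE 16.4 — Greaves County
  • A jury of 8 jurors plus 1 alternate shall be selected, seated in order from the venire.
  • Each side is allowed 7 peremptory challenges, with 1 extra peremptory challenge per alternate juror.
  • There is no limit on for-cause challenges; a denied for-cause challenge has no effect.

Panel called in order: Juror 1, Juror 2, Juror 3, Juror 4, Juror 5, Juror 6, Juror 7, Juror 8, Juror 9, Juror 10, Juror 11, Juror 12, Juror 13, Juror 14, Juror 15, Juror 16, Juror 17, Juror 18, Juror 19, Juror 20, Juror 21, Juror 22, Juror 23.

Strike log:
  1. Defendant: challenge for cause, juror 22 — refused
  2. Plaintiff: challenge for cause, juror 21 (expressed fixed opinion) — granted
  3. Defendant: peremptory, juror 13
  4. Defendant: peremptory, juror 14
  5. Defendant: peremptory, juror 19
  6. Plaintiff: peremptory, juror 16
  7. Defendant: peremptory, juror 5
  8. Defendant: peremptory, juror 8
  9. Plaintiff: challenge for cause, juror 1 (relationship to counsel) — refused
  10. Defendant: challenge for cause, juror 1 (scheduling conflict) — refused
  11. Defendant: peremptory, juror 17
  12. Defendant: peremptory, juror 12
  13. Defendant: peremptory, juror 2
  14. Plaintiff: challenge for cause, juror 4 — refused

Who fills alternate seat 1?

Removed: #2, #5, #8, #12, #13, #14, #16, #17, #19, #21. (#1, #4, #22 stay — for-cause denied.)
Seating in order: seats 1–8 → #1, #3, #4, #6, #7, #9, #10, #11; alternates → #15.
So alternate 1 is #15.

15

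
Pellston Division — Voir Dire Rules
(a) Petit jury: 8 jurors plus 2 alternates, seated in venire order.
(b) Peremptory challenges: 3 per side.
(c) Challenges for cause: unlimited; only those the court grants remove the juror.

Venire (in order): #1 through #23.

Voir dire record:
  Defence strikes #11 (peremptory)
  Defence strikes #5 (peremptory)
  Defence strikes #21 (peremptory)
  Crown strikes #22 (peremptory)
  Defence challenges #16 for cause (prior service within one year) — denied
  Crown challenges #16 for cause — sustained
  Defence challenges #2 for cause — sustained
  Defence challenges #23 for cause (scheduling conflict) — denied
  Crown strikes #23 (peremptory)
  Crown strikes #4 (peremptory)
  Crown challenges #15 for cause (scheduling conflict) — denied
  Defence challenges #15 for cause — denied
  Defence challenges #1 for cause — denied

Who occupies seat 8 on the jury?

12

Removed: #2, #4, #5, #11, #16, #21, #22, #23. (#1, #15 stay — for-cause denied.)
Filling seats in venire order through position 8: #1, #3, #6, #7, #8, #9, #10, #12.
So seat 8 is #12.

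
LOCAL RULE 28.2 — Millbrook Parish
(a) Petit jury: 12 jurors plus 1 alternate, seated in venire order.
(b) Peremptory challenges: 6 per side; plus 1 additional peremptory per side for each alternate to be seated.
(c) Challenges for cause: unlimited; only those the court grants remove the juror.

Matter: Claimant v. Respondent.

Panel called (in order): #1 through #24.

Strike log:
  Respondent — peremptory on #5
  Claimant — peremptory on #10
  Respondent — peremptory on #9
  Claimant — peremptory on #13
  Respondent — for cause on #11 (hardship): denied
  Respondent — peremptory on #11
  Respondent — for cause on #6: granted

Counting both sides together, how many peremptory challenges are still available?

Claimant allotment: 6 base + 1 × 1 alternate = 7. Respondent allotment: 6 base + 1 × 1 alternate = 7.
Claimant peremptories used: #10, #13 — 2.
Respondent peremptories used: #5, #9, #11 — 3 (for-cause on #11, #6 don't count).
Remaining: (7 − 2) + (7 − 3) = 9.

9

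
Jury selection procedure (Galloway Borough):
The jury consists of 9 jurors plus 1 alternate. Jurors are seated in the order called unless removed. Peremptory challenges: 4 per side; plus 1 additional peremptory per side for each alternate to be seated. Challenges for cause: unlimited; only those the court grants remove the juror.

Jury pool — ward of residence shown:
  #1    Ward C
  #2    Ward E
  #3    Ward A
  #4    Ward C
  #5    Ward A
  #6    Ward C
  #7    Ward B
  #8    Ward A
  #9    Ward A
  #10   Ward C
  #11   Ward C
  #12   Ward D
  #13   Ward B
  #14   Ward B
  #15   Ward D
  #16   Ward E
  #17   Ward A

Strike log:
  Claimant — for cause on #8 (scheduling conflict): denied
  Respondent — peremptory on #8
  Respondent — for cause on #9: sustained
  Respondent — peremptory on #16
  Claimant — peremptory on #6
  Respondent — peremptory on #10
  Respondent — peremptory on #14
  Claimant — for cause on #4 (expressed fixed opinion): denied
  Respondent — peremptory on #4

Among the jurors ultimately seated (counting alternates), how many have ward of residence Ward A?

3

Removed: #4, #6, #8, #9, #10, #14, #16.
Seated (10 incl. alternates): #1, #2, #3, #5, #7, #11, #12, #13, #15, #17.
Of those, in Ward A: #3, #5, #17 → 3.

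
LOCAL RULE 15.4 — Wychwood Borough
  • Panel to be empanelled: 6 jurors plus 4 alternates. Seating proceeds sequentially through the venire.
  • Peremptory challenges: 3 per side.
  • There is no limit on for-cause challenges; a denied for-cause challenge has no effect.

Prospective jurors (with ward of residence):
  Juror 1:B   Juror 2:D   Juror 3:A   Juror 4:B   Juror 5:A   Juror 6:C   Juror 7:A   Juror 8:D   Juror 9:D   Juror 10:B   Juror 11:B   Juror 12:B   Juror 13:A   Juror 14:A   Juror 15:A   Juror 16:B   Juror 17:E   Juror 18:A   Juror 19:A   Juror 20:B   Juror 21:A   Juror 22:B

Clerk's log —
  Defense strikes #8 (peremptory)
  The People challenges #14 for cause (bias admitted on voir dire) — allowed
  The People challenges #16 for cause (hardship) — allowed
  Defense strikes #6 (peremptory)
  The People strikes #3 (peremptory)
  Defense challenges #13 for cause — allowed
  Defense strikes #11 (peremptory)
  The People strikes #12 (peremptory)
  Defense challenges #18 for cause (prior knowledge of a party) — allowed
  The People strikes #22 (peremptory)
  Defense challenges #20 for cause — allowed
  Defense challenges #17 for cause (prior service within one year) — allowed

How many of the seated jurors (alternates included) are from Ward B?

Removed: #3, #6, #8, #11, #12, #13, #14, #16, #17, #18, #20, #22.
Seated (10 incl. alternates): #1, #2, #4, #5, #7, #9, #10, #15, #19, #21.
Of those, in Ward B: #1, #4, #10 → 3.

3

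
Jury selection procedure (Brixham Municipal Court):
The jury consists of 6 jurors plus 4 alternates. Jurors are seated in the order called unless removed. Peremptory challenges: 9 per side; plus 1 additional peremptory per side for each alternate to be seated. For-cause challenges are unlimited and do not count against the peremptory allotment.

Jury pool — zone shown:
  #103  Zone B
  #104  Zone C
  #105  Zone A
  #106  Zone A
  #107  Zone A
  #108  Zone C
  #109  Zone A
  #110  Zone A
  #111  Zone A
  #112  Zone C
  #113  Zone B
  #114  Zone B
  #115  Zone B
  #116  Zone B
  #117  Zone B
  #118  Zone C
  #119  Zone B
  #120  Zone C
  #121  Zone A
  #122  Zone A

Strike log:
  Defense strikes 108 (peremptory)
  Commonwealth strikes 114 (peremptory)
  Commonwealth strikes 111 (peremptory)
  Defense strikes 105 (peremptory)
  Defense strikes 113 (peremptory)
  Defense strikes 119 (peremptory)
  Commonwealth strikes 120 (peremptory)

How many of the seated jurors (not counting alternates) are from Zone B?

1

Removed: #105, #108, #111, #113, #114, #119, #120.
Seated jurors 1–6: #103, #104, #106, #107, #109, #110 (alternates #112, #115, #116, #117 not counted).
Of those, in Zone B: #103 → 1.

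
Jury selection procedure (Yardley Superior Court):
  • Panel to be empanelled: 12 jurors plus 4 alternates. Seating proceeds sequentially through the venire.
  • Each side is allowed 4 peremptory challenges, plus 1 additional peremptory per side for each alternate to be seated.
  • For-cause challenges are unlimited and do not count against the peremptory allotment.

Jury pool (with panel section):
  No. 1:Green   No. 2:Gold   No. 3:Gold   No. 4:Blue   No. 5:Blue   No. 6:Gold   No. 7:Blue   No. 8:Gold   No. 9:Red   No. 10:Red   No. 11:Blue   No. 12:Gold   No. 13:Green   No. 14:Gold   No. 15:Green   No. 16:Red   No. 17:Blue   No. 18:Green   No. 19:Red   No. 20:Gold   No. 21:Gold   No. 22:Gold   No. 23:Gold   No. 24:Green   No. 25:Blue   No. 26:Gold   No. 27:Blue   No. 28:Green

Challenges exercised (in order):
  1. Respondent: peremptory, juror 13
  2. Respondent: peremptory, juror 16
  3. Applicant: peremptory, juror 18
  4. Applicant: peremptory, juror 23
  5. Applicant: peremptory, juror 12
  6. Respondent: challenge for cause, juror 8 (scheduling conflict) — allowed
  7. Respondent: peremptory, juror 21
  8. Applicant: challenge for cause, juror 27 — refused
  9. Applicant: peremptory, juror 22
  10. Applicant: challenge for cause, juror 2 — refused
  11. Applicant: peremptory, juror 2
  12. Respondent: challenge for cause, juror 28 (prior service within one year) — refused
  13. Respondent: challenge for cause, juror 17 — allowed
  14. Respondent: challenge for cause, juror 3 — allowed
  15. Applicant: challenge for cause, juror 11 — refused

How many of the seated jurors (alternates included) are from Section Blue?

Removed: #2, #3, #8, #12, #13, #16, #17, #18, #21, #22, #23.
Seated (16 incl. alternates): #1, #4, #5, #6, #7, #9, #10, #11, #14, #15, #19, #20, #24, #25, #26, #27.
Of those, in Section Blue: #4, #5, #7, #11, #25, #27 → 6.

6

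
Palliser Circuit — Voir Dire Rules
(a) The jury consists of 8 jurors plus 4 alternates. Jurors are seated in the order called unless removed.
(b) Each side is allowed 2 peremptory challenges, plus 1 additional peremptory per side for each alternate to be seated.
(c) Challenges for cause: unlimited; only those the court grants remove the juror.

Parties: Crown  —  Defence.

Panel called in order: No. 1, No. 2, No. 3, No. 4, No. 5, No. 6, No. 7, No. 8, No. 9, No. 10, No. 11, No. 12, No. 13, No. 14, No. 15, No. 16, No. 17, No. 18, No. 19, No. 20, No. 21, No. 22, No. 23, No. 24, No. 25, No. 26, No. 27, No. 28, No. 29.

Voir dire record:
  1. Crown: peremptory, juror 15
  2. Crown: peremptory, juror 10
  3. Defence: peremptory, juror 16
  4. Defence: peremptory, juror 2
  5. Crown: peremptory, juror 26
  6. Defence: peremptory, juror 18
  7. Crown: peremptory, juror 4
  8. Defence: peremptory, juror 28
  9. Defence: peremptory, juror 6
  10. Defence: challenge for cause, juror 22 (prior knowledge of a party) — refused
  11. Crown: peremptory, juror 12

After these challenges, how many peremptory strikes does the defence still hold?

1

Defence allotment: 2 base + 1 × 4 alternates = 6.
Defence peremptories used: #16, #2, #18, #28, #6 — 5 (the for-cause on #22 doesn't count).
Remaining: 6 − 5 = 1.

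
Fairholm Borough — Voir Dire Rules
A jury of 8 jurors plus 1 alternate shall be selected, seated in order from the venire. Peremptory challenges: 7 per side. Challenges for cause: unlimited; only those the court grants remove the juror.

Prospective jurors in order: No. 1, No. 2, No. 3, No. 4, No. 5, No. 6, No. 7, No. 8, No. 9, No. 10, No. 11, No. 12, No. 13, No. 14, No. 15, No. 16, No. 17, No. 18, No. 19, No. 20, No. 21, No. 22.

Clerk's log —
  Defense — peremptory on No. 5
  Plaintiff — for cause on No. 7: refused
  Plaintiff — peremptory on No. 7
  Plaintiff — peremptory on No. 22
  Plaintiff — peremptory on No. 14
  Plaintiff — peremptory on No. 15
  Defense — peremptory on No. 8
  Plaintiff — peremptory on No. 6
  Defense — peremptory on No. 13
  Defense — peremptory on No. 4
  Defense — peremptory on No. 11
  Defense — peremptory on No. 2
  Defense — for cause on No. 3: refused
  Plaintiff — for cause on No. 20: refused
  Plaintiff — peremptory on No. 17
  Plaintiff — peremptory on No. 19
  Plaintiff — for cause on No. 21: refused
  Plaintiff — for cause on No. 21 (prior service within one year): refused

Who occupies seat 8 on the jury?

20

Removed: #2, #4, #5, #6, #7, #8, #11, #13, #14, #15, #17, #19, #22. (#3, #20, #21 stay — for-cause denied.)
Seating in order: seats 1–8 → #1, #3, #9, #10, #12, #16, #18, #20; alternates → #21.
So seat 8 is #20.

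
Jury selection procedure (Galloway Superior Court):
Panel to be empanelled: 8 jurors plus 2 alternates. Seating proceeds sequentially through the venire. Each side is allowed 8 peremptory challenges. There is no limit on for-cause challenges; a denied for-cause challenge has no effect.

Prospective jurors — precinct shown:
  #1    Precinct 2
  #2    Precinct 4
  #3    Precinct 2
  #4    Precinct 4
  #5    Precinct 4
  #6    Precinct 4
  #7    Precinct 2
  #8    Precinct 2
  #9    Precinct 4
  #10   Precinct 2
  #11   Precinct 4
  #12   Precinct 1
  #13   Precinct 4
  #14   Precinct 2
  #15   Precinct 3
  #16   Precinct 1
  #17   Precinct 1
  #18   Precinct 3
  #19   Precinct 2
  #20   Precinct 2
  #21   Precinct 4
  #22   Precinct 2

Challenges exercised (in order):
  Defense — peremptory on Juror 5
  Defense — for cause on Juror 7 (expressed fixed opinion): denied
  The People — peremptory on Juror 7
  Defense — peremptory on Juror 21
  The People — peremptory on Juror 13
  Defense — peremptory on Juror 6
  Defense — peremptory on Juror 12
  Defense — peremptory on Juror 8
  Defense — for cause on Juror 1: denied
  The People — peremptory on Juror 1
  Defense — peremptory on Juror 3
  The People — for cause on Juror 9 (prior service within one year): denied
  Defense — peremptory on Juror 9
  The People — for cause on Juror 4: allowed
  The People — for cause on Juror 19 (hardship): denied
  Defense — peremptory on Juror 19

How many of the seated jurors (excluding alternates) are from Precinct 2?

2

Removed: #1, #3, #4, #5, #6, #7, #8, #9, #12, #13, #19, #21.
Seated jurors 1–8: #2, #10, #11, #14, #15, #16, #17, #18 (alternates #20, #22 not counted).
Of those, in Precinct 2: #10, #14 → 2.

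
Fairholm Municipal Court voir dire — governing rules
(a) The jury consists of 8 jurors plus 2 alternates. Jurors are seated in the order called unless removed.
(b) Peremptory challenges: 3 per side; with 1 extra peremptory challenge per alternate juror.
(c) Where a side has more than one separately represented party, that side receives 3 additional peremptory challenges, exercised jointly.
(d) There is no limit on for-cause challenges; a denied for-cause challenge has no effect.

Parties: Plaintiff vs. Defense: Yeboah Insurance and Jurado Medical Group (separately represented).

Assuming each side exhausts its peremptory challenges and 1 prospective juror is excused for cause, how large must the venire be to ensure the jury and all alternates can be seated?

24

Seats to fill: 8 + 2 alternates = 10.
Peremptories — Plaintiff: 3 + 1×2 = 5; Defense: 3 + 1×2 + 3 = 8; total 13.
For-cause removals: 1.
Minimum venire: 10 + 13 + 1 = 24.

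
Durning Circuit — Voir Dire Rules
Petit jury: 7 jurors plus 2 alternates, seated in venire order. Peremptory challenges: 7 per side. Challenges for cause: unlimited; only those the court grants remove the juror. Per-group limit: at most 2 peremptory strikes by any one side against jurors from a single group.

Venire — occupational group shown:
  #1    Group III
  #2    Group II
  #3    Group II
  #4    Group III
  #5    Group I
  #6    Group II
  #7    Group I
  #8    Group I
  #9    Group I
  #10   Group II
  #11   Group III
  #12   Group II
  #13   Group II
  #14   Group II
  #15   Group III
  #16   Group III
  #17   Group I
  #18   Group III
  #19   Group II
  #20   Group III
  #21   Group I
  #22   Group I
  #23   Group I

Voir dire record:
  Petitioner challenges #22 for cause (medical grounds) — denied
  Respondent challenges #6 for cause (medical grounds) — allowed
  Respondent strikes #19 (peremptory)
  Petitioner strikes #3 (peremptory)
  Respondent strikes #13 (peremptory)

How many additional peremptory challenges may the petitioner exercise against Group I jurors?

2

Petitioner peremptories so far: #3 — 1 of 7 used, 6 left overall.
Against Group I: none yet — per-group cap 2 leaves 2.
Binding limit: min(6, 2) = 2.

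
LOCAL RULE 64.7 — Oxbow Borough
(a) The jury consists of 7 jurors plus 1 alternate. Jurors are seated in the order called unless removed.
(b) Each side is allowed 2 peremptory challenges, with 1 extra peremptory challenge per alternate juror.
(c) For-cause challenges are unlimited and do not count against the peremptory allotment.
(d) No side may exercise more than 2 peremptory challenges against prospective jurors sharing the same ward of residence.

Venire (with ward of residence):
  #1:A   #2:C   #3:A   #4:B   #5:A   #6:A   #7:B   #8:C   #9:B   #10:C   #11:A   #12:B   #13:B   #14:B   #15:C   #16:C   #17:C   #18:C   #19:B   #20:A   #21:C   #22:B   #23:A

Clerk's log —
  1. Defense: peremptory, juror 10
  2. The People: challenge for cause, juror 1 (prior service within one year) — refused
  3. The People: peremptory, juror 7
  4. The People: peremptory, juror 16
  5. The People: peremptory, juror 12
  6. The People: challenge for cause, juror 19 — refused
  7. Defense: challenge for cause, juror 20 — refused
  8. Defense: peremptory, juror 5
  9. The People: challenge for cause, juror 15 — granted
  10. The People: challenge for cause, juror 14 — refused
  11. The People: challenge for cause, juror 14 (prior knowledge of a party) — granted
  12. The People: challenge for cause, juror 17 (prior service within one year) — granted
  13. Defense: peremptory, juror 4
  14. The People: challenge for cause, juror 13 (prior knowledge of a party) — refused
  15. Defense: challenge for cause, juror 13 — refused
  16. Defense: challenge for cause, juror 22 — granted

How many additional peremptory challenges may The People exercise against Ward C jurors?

0

The People peremptories so far: #7, #16, #12 — 3 of 3 used, 0 left overall.
Against Ward C: #16 — 1 used; per-ward cap 2 leaves 1.
Binding limit: min(0, 1) = 0.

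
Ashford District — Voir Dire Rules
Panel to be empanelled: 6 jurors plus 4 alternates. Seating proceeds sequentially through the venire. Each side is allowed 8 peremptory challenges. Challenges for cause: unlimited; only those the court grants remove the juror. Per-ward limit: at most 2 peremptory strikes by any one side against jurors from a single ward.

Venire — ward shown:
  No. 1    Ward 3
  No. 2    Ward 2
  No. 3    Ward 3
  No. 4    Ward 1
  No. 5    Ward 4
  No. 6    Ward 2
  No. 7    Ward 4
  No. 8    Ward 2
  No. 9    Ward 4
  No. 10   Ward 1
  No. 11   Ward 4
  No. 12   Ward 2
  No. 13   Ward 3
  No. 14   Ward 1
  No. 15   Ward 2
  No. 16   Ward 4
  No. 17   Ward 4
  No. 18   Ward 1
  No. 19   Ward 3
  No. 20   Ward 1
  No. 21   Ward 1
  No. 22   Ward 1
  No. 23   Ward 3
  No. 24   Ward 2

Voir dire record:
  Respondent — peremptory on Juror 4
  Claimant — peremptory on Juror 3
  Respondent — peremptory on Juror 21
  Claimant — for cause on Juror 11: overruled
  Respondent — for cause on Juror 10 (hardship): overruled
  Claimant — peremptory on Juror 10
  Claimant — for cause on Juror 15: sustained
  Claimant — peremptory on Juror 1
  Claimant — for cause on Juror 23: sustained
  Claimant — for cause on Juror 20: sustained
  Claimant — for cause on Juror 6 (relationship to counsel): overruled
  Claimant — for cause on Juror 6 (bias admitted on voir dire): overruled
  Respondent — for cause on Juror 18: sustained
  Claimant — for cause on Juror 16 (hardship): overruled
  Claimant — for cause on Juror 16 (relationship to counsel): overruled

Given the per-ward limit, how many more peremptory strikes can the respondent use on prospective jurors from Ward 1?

0

Respondent peremptories so far: #4, #21 — 2 of 8 used, 6 left overall.
Against Ward 1: #4, #21 — 2 used; per-ward cap 2 leaves 0.
Binding limit: min(6, 0) = 0.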